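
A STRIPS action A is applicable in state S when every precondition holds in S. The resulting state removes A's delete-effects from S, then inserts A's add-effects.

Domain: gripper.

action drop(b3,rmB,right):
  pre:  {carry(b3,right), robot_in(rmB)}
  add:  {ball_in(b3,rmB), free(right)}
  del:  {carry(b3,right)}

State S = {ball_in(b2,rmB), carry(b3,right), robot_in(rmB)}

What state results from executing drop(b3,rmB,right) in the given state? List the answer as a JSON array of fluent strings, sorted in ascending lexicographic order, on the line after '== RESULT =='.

Compute (S \ del) ∪ add:
  pre ⊆ S: {carry(b3,right), robot_in(rmB)} ⊆ S  — applicable
  S \ del = {ball_in(b2,rmB), robot_in(rmB)}
  ∪ add   = {ball_in(b2,rmB), ball_in(b3,rmB), free(right), robot_in(rmB)}

== RESULT ==
["ball_in(b2,rmB)", "ball_in(b3,rmB)", "free(right)", "robot_in(rmB)"]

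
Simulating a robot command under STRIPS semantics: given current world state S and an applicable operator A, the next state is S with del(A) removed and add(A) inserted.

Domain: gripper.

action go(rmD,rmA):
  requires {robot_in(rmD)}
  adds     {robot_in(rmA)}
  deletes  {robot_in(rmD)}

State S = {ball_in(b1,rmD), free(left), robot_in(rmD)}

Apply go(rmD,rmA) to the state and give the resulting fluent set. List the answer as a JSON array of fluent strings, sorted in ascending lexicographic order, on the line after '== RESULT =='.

Progress:
  pre ⊆ S: {robot_in(rmD)} ⊆ S  — applicable
  S \ del = {ball_in(b1,rmD), free(left)}
  ∪ add   = {ball_in(b1,rmD), free(left), robot_in(rmA)}

== RESULT ==
["ball_in(b1,rmD)", "free(left)", "robot_in(rmA)"]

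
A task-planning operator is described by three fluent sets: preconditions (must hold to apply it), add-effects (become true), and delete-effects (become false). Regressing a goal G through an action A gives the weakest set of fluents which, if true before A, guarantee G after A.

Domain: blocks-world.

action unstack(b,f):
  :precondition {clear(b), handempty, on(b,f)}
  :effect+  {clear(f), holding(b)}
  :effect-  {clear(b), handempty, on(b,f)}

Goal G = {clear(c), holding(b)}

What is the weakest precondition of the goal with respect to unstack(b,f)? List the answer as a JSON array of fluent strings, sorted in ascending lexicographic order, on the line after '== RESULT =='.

Regress:
  G ∩ del = {}  (empty — regression defined)
  G \ add = {clear(c), holding(b)} \ {clear(f), holding(b)} = {clear(c)}
  ∪ pre   = {clear(c)} ∪ {clear(b), handempty, on(b,f)}
          = {clear(b), clear(c), handempty, on(b,f)}

== RESULT ==
["clear(b)", "clear(c)", "handempty", "on(b,f)"]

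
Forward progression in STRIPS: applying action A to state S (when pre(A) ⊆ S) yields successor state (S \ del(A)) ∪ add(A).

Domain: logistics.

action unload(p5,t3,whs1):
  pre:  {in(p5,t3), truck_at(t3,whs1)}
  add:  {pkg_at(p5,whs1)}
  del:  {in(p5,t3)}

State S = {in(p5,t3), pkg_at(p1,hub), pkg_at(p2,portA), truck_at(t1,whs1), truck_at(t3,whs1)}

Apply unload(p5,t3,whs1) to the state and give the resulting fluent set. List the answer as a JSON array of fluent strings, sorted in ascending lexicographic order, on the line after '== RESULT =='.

Progress:
  pre ⊆ S: {in(p5,t3), truck_at(t3,whs1)} ⊆ S  — applicable
  S \ del = {pkg_at(p1,hub), pkg_at(p2,portA), truck_at(t1,whs1), truck_at(t3,whs1)}
  ∪ add   = {pkg_at(p1,hub), pkg_at(p2,portA), pkg_at(p5,whs1), truck_at(t1,whs1), truck_at(t3,whs1)}

== RESULT ==
["pkg_at(p1,hub)", "pkg_at(p2,portA)", "pkg_at(p5,whs1)", "truck_at(t1,whs1)", "truck_at(t3,whs1)"]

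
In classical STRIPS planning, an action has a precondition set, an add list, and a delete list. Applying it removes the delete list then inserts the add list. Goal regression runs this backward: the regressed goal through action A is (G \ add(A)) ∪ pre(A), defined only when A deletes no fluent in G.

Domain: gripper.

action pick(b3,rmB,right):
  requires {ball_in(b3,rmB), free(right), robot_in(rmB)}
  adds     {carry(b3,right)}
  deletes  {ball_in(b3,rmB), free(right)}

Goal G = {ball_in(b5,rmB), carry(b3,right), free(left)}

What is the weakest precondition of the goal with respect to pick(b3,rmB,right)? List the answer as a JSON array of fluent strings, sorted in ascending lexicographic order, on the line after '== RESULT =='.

Compute (G \ add) ∪ pre:
  G ∩ del = {}  (empty — regression defined)
  G \ add = {ball_in(b5,rmB), carry(b3,right), free(left)} \ {carry(b3,right)} = {ball_in(b5,rmB), free(left)}
  ∪ pre   = {ball_in(b5,rmB), free(left)} ∪ {ball_in(b3,rmB), free(right), robot_in(rmB)}
          = {ball_in(b3,rmB), ball_in(b5,rmB), free(left), free(right), robot_in(rmB)}

== RESULT ==
["ball_in(b3,rmB)", "ball_in(b5,rmB)", "free(left)", "free(right)", "robot_in(rmB)"]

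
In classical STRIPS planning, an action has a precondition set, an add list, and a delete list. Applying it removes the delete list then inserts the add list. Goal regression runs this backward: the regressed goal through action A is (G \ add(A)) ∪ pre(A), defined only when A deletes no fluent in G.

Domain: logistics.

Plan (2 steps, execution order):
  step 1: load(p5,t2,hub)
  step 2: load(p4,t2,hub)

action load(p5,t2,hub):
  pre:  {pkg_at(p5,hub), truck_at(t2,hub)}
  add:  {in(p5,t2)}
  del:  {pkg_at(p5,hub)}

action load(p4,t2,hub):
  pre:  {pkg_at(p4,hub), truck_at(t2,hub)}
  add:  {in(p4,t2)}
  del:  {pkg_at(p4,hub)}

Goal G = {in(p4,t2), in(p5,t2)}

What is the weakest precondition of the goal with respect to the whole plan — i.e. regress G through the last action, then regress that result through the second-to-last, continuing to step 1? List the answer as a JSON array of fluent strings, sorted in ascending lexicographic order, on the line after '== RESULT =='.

Work backward from the goal:
  through step 2 (load(p4,t2,hub)): drop {in(p4,t2)}, keep {in(p5,t2)}, require {pkg_at(p4,hub), truck_at(t2,hub)}
    → {in(p5,t2), pkg_at(p4,hub), truck_at(t2,hub)}
  through step 1 (load(p5,t2,hub)): drop {in(p5,t2)}, keep {pkg_at(p4,hub), truck_at(t2,hub)}, require {pkg_at(p5,hub), truck_at(t2,hub)}
    → {pkg_at(p4,hub), pkg_at(p5,hub), truck_at(t2,hub)}

== RESULT ==
["pkg_at(p4,hub)", "pkg_at(p5,hub)", "truck_at(t2,hub)"]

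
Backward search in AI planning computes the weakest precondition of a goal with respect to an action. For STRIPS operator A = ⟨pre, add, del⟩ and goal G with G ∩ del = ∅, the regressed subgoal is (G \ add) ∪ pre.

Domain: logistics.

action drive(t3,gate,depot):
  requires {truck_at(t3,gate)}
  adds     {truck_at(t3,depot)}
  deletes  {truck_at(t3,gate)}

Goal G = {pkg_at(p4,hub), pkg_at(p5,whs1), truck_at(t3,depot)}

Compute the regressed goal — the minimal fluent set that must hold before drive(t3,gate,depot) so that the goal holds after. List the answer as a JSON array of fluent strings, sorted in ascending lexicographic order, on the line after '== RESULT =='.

Compute (G \ add) ∪ pre:
  G ∩ del = {}  (empty — regression defined)
  G \ add = {pkg_at(p4,hub), pkg_at(p5,whs1), truck_at(t3,depot)} \ {truck_at(t3,depot)} = {pkg_at(p4,hub), pkg_at(p5,whs1)}
  ∪ pre   = {pkg_at(p4,hub), pkg_at(p5,whs1)} ∪ {truck_at(t3,gate)}
          = {pkg_at(p4,hub), pkg_at(p5,whs1), truck_at(t3,gate)}

== RESULT ==
["pkg_at(p4,hub)", "pkg_at(p5,whs1)", "truck_at(t3,gate)"]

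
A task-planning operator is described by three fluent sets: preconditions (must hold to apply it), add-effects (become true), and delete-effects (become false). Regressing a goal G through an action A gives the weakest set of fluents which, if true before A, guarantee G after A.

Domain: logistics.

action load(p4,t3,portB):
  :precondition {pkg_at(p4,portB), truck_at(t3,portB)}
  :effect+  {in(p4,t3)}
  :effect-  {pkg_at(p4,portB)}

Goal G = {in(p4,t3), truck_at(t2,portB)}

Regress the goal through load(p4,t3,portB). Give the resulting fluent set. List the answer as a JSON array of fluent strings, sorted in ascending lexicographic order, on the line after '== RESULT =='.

Compute (G \ add) ∪ pre:
  G ∩ del = {}  (empty — regression defined)
  G \ add = {in(p4,t3), truck_at(t2,portB)} \ {in(p4,t3)} = {truck_at(t2,portB)}
  ∪ pre   = {truck_at(t2,portB)} ∪ {pkg_at(p4,portB), truck_at(t3,portB)}
          = {pkg_at(p4,portB), truck_at(t2,portB), truck_at(t3,portB)}

== RESULT ==
["pkg_at(p4,portB)", "truck_at(t2,portB)", "truck_at(t3,portB)"]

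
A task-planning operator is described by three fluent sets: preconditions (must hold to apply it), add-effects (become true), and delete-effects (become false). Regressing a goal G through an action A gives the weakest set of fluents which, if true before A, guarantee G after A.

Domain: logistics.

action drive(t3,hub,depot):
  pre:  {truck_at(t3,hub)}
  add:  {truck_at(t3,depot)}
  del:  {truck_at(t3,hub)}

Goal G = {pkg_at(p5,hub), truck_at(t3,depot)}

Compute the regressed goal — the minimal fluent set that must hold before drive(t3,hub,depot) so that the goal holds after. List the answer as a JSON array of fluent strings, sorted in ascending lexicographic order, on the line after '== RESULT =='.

Compute (G \ add) ∪ pre:
  G ∩ del = {}  (empty — regression defined)
  G \ add = {pkg_at(p5,hub), truck_at(t3,depot)} \ {truck_at(t3,depot)} = {pkg_at(p5,hub)}
  ∪ pre   = {pkg_at(p5,hub)} ∪ {truck_at(t3,hub)}
          = {pkg_at(p5,hub), truck_at(t3,hub)}

== RESULT ==
["pkg_at(p5,hub)", "truck_at(t3,hub)"]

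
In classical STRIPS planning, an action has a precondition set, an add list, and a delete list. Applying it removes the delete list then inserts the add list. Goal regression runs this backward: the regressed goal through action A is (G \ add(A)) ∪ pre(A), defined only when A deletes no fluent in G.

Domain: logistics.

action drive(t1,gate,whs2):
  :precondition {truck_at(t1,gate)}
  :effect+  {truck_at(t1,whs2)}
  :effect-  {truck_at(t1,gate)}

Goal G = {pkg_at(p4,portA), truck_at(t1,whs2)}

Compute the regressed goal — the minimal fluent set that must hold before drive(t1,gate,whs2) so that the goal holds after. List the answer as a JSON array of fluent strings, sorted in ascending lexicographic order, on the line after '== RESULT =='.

Regress:
  G ∩ del = {}  (empty — regression defined)
  G \ add = {pkg_at(p4,portA), truck_at(t1,whs2)} \ {truck_at(t1,whs2)} = {pkg_at(p4,portA)}
  ∪ pre   = {pkg_at(p4,portA)} ∪ {truck_at(t1,gate)}
          = {pkg_at(p4,portA), truck_at(t1,gate)}

== RESULT ==
["pkg_at(p4,portA)", "truck_at(t1,gate)"]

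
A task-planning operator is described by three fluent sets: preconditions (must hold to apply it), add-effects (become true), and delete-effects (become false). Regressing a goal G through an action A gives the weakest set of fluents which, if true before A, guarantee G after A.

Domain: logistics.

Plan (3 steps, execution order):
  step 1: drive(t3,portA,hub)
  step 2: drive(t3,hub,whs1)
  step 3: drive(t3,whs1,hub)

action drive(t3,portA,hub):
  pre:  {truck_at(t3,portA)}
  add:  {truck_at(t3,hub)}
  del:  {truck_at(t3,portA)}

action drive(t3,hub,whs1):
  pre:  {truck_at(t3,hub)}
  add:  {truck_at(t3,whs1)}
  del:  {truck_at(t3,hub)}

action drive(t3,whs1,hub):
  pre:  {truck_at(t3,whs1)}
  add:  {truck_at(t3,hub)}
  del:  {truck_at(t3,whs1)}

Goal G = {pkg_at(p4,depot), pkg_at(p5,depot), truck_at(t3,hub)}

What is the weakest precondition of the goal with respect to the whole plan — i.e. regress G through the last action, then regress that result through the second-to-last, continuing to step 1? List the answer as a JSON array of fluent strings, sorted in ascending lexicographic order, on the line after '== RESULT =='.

Work backward from the goal:
  through step 3 (drive(t3,whs1,hub)): drop {truck_at(t3,hub)}, keep {pkg_at(p4,depot), pkg_at(p5,depot)}, require {truck_at(t3,whs1)}
    → {pkg_at(p4,depot), pkg_at(p5,depot), truck_at(t3,whs1)}
  through step 2 (drive(t3,hub,whs1)): drop {truck_at(t3,whs1)}, keep {pkg_at(p4,depot), pkg_at(p5,depot)}, require {truck_at(t3,hub)}
    → {pkg_at(p4,depot), pkg_at(p5,depot), truck_at(t3,hub)}
  through step 1 (drive(t3,portA,hub)): drop {truck_at(t3,hub)}, keep {pkg_at(p4,depot), pkg_at(p5,depot)}, require {truck_at(t3,portA)}
    → {pkg_at(p4,depot), pkg_at(p5,depot), truck_at(t3,portA)}

== RESULT ==
["pkg_at(p4,depot)", "pkg_at(p5,depot)", "truck_at(t3,portA)"]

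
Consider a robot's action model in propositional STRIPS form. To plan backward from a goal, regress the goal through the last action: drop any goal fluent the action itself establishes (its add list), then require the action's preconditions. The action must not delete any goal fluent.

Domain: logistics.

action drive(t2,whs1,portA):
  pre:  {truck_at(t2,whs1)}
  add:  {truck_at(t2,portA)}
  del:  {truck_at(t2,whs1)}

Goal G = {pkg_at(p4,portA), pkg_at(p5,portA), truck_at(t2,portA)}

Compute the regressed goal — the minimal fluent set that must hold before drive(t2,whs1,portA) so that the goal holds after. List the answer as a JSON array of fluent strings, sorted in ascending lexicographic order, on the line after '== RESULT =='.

Compute (G \ add) ∪ pre:
  G ∩ del = {}  (empty — regression defined)
  G \ add = {pkg_at(p4,portA), pkg_at(p5,portA), truck_at(t2,portA)} \ {truck_at(t2,portA)} = {pkg_at(p4,portA), pkg_at(p5,portA)}
  ∪ pre   = {pkg_at(p4,portA), pkg_at(p5,portA)} ∪ {truck_at(t2,whs1)}
          = {pkg_at(p4,portA), pkg_at(p5,portA), truck_at(t2,whs1)}

== RESULT ==
["pkg_at(p4,portA)", "pkg_at(p5,portA)", "truck_at(t2,whs1)"]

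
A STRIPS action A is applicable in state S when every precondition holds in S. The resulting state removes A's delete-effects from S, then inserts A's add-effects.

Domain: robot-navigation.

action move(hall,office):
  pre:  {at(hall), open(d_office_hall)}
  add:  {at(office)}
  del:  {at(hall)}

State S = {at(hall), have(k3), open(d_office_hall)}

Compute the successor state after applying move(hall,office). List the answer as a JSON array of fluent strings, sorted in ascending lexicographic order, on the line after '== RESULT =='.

Compute (S \ del) ∪ add:
  pre ⊆ S: {at(hall), open(d_office_hall)} ⊆ S  — applicable
  S \ del = {have(k3), open(d_office_hall)}
  ∪ add   = {at(office), have(k3), open(d_office_hall)}

== RESULT ==
["at(office)", "have(k3)", "open(d_office_hall)"]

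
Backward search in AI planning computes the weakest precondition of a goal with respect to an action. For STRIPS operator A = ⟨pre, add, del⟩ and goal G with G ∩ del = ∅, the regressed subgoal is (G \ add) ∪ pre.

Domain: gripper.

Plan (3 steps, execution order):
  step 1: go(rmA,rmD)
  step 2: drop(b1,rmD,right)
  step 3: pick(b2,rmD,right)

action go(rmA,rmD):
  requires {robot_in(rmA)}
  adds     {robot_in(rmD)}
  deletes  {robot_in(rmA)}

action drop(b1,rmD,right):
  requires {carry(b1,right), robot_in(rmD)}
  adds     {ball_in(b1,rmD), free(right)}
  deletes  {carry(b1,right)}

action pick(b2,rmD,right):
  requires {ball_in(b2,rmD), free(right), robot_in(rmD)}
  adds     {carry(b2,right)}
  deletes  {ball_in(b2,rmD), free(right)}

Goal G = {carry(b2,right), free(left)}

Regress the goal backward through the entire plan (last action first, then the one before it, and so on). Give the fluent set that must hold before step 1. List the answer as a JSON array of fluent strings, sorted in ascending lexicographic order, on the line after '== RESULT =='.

Work backward from the goal:
  through step 3 (pick(b2,rmD,right)): drop {carry(b2,right)}, keep {free(left)}, require {ball_in(b2,rmD), free(right), robot_in(rmD)}
    → {ball_in(b2,rmD), free(left), free(right), robot_in(rmD)}
  through step 2 (drop(b1,rmD,right)): drop {free(right)}, keep {ball_in(b2,rmD), free(left), robot_in(rmD)}, require {carry(b1,right), robot_in(rmD)}
    → {ball_in(b2,rmD), carry(b1,right), free(left), robot_in(rmD)}
  through step 1 (go(rmA,rmD)): drop {robot_in(rmD)}, keep {ball_in(b2,rmD), carry(b1,right), free(left)}, require {robot_in(rmA)}
    → {ball_in(b2,rmD), carry(b1,right), free(left), robot_in(rmA)}

== RESULT ==
["ball_in(b2,rmD)", "carry(b1,right)", "free(left)", "robot_in(rmA)"]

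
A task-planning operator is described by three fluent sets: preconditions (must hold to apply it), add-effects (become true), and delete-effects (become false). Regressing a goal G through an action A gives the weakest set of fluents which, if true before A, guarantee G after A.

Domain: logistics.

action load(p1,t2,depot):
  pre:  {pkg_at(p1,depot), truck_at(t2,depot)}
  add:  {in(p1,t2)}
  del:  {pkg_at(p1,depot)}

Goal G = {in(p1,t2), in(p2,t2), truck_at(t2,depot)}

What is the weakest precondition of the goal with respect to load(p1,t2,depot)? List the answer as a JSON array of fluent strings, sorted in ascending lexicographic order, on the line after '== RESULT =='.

Compute (G \ add) ∪ pre:
  G ∩ del = {}  (empty — regression defined)
  G \ add = {in(p1,t2), in(p2,t2), truck_at(t2,depot)} \ {in(p1,t2)} = {in(p2,t2), truck_at(t2,depot)}
  ∪ pre   = {in(p2,t2), truck_at(t2,depot)} ∪ {pkg_at(p1,depot), truck_at(t2,depot)}
          = {in(p2,t2), pkg_at(p1,depot), truck_at(t2,depot)}

== RESULT ==
["in(p2,t2)", "pkg_at(p1,depot)", "truck_at(t2,depot)"]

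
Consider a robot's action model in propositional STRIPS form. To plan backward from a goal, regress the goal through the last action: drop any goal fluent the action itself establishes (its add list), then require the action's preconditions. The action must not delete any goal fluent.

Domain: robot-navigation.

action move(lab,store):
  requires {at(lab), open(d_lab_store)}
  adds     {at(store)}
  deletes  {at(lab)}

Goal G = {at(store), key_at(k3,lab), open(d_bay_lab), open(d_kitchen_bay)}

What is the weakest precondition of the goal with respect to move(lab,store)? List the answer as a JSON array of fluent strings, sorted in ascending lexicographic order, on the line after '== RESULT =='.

Regress:
  G ∩ del = {}  (empty — regression defined)
  G \ add = {at(store), key_at(k3,lab), open(d_bay_lab), open(d_kitchen_bay)} \ {at(store)} = {key_at(k3,lab), open(d_bay_lab), open(d_kitchen_bay)}
  ∪ pre   = {key_at(k3,lab), open(d_bay_lab), open(d_kitchen_bay)} ∪ {at(lab), open(d_lab_store)}
          = {at(lab), key_at(k3,lab), open(d_bay_lab), open(d_kitchen_bay), open(d_lab_store)}

== RESULT ==
["at(lab)", "key_at(k3,lab)", "open(d_bay_lab)", "open(d_kitchen_bay)", "open(d_lab_store)"]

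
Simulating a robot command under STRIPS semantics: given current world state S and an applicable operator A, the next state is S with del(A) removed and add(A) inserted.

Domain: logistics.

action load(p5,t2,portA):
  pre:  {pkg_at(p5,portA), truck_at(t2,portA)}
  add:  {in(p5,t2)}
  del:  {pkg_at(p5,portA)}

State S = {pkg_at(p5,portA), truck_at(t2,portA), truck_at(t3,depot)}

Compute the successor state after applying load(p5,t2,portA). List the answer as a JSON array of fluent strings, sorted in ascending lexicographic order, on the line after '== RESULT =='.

Progress:
  pre ⊆ S: {pkg_at(p5,portA), truck_at(t2,portA)} ⊆ S  — applicable
  S \ del = {truck_at(t2,portA), truck_at(t3,depot)}
  ∪ add   = {in(p5,t2), truck_at(t2,portA), truck_at(t3,depot)}

== RESULT ==
["in(p5,t2)", "truck_at(t2,portA)", "truck_at(t3,depot)"]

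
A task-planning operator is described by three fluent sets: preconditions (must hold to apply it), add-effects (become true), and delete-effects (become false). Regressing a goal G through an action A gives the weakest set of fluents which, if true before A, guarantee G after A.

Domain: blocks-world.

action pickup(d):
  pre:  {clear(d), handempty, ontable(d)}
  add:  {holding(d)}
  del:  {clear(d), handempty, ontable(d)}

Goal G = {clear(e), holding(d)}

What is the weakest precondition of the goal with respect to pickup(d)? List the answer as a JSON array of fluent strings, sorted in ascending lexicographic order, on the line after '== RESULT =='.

Regress:
  G ∩ del = {}  (empty — regression defined)
  G \ add = {clear(e), holding(d)} \ {holding(d)} = {clear(e)}
  ∪ pre   = {clear(e)} ∪ {clear(d), handempty, ontable(d)}
          = {clear(d), clear(e), handempty, ontable(d)}

== RESULT ==
["clear(d)", "clear(e)", "handempty", "ontable(d)"]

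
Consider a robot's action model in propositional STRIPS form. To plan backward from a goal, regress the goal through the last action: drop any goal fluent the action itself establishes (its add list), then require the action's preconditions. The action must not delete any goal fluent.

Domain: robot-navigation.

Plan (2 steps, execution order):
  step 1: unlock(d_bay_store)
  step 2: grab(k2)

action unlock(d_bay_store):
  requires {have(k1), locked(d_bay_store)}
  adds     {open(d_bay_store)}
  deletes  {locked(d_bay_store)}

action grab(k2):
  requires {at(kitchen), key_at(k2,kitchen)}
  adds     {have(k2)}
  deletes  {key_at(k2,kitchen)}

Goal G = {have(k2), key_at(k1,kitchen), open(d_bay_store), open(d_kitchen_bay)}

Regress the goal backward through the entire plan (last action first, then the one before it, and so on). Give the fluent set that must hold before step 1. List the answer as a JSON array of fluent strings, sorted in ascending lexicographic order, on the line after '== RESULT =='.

Work backward from the goal:
  through step 2 (grab(k2)): drop {have(k2)}, keep {key_at(k1,kitchen), open(d_bay_store), open(d_kitchen_bay)}, require {at(kitchen), key_at(k2,kitchen)}
    → {at(kitchen), key_at(k1,kitchen), key_at(k2,kitchen), open(d_bay_store), open(d_kitchen_bay)}
  through step 1 (unlock(d_bay_store)): drop {open(d_bay_store)}, keep {at(kitchen), key_at(k1,kitchen), key_at(k2,kitchen), open(d_kitchen_bay)}, require {have(k1), locked(d_bay_store)}
    → {at(kitchen), have(k1), key_at(k1,kitchen), key_at(k2,kitchen), locked(d_bay_store), open(d_kitchen_bay)}

== RESULT ==
["at(kitchen)", "have(k1)", "key_at(k1,kitchen)", "key_at(k2,kitchen)", "locked(d_bay_store)", "open(d_kitchen_bay)"]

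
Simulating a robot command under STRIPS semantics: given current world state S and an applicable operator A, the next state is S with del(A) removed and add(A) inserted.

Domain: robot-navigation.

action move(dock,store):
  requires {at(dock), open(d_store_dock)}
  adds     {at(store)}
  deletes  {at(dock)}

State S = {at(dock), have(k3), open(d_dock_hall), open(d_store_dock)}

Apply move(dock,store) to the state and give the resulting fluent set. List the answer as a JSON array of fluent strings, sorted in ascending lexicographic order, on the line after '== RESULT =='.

Compute (S \ del) ∪ add:
  pre ⊆ S: {at(dock), open(d_store_dock)} ⊆ S  — applicable
  S \ del = {have(k3), open(d_dock_hall), open(d_store_dock)}
  ∪ add   = {at(store), have(k3), open(d_dock_hall), open(d_store_dock)}

== RESULT ==
["at(store)", "have(k3)", "open(d_dock_hall)", "open(d_store_dock)"]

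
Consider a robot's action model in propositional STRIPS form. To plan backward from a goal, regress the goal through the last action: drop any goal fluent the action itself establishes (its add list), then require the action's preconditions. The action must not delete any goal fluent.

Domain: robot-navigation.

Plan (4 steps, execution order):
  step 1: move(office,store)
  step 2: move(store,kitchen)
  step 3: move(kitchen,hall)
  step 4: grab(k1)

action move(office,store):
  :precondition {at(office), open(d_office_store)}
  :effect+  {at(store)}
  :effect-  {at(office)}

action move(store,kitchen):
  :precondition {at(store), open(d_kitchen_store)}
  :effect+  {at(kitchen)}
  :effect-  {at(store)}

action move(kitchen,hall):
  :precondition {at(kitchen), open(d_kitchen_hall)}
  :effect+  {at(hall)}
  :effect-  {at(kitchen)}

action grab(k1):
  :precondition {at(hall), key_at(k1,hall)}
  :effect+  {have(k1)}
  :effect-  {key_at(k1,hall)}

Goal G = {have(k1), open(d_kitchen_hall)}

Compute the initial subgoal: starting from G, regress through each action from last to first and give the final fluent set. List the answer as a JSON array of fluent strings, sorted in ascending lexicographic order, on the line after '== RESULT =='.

Work backward from the goal:
  through step 4 (grab(k1)): drop {have(k1)}, keep {open(d_kitchen_hall)}, require {at(hall), key_at(k1,hall)}
    → {at(hall), key_at(k1,hall), open(d_kitchen_hall)}
  through step 3 (move(kitchen,hall)): drop {at(hall)}, keep {key_at(k1,hall), open(d_kitchen_hall)}, require {at(kitchen), open(d_kitchen_hall)}
    → {at(kitchen), key_at(k1,hall), open(d_kitchen_hall)}
  through step 2 (move(store,kitchen)): drop {at(kitchen)}, keep {key_at(k1,hall), open(d_kitchen_hall)}, require {at(store), open(d_kitchen_store)}
    → {at(store), key_at(k1,hall), open(d_kitchen_hall), open(d_kitchen_store)}
  through step 1 (move(office,store)): drop {at(store)}, keep {key_at(k1,hall), open(d_kitchen_hall), open(d_kitchen_store)}, require {at(office), open(d_office_store)}
    → {at(office), key_at(k1,hall), open(d_kitchen_hall), open(d_kitchen_store), open(d_office_store)}

== RESULT ==
["at(office)", "key_at(k1,hall)", "open(d_kitchen_hall)", "open(d_kitchen_store)", "open(d_office_store)"]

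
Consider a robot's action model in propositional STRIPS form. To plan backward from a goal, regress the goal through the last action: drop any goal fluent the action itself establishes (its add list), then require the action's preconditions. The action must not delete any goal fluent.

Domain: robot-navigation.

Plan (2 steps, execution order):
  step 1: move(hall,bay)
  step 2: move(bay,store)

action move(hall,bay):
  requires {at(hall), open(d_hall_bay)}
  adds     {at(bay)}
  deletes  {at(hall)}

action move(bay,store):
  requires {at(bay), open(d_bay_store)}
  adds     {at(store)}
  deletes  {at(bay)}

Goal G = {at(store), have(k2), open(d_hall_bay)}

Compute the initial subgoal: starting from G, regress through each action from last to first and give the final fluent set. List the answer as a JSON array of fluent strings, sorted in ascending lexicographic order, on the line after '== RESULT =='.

Work backward from the goal:
  through step 2 (move(bay,store)): drop {at(store)}, keep {have(k2), open(d_hall_bay)}, require {at(bay), open(d_bay_store)}
    → {at(bay), have(k2), open(d_bay_store), open(d_hall_bay)}
  through step 1 (move(hall,bay)): drop {at(bay)}, keep {have(k2), open(d_bay_store), open(d_hall_bay)}, require {at(hall), open(d_hall_bay)}
    → {at(hall), have(k2), open(d_bay_store), open(d_hall_bay)}

== RESULT ==
["at(hall)", "have(k2)", "open(d_bay_store)", "open(d_hall_bay)"]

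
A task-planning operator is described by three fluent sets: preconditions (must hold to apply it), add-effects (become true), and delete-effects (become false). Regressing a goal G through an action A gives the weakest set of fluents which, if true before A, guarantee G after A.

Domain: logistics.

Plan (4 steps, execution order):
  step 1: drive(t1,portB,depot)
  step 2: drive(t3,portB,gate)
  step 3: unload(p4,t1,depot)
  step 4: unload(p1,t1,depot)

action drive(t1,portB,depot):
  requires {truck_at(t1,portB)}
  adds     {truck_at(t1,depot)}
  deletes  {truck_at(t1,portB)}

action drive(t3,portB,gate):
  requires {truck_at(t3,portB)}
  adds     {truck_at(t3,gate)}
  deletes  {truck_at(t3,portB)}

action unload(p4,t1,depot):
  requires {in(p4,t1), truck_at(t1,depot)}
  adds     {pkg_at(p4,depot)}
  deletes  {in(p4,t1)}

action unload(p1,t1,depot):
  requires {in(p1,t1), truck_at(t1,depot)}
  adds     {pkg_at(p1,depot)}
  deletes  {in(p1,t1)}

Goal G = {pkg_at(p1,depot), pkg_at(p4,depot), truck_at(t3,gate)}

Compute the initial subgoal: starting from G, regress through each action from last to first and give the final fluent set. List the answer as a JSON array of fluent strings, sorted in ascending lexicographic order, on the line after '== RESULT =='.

Work backward from the goal:
  through step 4 (unload(p1,t1,depot)): drop {pkg_at(p1,depot)}, keep {pkg_at(p4,depot), truck_at(t3,gate)}, require {in(p1,t1), truck_at(t1,depot)}
    → {in(p1,t1), pkg_at(p4,depot), truck_at(t1,depot), truck_at(t3,gate)}
  through step 3 (unload(p4,t1,depot)): drop {pkg_at(p4,depot)}, keep {in(p1,t1), truck_at(t1,depot), truck_at(t3,gate)}, require {in(p4,t1), truck_at(t1,depot)}
    → {in(p1,t1), in(p4,t1), truck_at(t1,depot), truck_at(t3,gate)}
  through step 2 (drive(t3,portB,gate)): drop {truck_at(t3,gate)}, keep {in(p1,t1), in(p4,t1), truck_at(t1,depot)}, require {truck_at(t3,portB)}
    → {in(p1,t1), in(p4,t1), truck_at(t1,depot), truck_at(t3,portB)}
  through step 1 (drive(t1,portB,depot)): drop {truck_at(t1,depot)}, keep {in(p1,t1), in(p4,t1), truck_at(t3,portB)}, require {truck_at(t1,portB)}
    → {in(p1,t1), in(p4,t1), truck_at(t1,portB), truck_at(t3,portB)}

== RESULT ==
["in(p1,t1)", "in(p4,t1)", "truck_at(t1,portB)", "truck_at(t3,portB)"]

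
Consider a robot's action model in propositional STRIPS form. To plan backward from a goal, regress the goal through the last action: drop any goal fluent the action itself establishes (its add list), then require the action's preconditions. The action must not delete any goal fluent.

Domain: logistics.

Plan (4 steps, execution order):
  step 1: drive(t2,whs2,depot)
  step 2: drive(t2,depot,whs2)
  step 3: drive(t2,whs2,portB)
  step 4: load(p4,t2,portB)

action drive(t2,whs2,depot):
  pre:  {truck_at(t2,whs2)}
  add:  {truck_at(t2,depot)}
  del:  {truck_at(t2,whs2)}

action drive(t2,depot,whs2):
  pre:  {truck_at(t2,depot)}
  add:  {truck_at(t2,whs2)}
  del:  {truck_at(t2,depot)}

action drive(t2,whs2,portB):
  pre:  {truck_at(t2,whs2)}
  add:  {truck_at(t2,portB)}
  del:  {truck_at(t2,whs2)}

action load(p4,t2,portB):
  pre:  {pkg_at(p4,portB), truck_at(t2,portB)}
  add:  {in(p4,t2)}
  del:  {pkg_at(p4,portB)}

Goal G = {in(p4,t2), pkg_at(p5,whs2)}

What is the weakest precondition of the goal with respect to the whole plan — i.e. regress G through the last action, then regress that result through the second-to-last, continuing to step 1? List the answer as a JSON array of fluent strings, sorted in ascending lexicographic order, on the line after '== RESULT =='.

Work backward from the goal:
  through step 4 (load(p4,t2,portB)): drop {in(p4,t2)}, keep {pkg_at(p5,whs2)}, require {pkg_at(p4,portB), truck_at(t2,portB)}
    → {pkg_at(p4,portB), pkg_at(p5,whs2), truck_at(t2,portB)}
  through step 3 (drive(t2,whs2,portB)): drop {truck_at(t2,portB)}, keep {pkg_at(p4,portB), pkg_at(p5,whs2)}, require {truck_at(t2,whs2)}
    → {pkg_at(p4,portB), pkg_at(p5,whs2), truck_at(t2,whs2)}
  through step 2 (drive(t2,depot,whs2)): drop {truck_at(t2,whs2)}, keep {pkg_at(p4,portB), pkg_at(p5,whs2)}, require {truck_at(t2,depot)}
    → {pkg_at(p4,portB), pkg_at(p5,whs2), truck_at(t2,depot)}
  through step 1 (drive(t2,whs2,depot)): drop {truck_at(t2,depot)}, keep {pkg_at(p4,portB), pkg_at(p5,whs2)}, require {truck_at(t2,whs2)}
    → {pkg_at(p4,portB), pkg_at(p5,whs2), truck_at(t2,whs2)}

== RESULT ==
["pkg_at(p4,portB)", "pkg_at(p5,whs2)", "truck_at(t2,whs2)"]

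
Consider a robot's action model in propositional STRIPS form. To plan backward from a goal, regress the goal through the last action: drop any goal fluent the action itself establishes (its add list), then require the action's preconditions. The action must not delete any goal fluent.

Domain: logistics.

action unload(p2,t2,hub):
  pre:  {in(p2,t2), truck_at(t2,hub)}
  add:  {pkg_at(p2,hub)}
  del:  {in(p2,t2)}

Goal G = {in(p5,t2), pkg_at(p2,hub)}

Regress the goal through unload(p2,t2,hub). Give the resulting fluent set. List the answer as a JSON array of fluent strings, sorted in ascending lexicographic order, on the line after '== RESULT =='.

Regress:
  G ∩ del = {}  (empty — regression defined)
  G \ add = {in(p5,t2), pkg_at(p2,hub)} \ {pkg_at(p2,hub)} = {in(p5,t2)}
  ∪ pre   = {in(p5,t2)} ∪ {in(p2,t2), truck_at(t2,hub)}
          = {in(p2,t2), in(p5,t2), truck_at(t2,hub)}

== RESULT ==
["in(p2,t2)", "in(p5,t2)", "truck_at(t2,hub)"]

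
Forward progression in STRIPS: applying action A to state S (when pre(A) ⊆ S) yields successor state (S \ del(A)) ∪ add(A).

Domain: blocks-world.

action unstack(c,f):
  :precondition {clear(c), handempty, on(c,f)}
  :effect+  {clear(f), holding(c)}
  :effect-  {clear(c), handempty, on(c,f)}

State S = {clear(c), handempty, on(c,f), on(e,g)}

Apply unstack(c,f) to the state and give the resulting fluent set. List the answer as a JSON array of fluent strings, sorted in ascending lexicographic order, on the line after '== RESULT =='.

Compute (S \ del) ∪ add:
  pre ⊆ S: {clear(c), handempty, on(c,f)} ⊆ S  — applicable
  S \ del = {on(e,g)}
  ∪ add   = {clear(f), holding(c), on(e,g)}

== RESULT ==
["clear(f)", "holding(c)", "on(e,g)"]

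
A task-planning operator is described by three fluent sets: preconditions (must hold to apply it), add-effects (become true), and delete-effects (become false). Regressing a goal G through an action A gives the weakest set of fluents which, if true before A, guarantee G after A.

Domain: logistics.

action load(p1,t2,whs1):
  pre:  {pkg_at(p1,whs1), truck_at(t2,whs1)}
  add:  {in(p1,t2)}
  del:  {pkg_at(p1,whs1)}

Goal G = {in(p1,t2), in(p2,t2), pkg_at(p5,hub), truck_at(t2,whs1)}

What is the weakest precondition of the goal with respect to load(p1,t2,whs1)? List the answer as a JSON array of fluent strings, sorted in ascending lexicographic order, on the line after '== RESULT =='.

Regress:
  G ∩ del = {}  (empty — regression defined)
  G \ add = {in(p1,t2), in(p2,t2), pkg_at(p5,hub), truck_at(t2,whs1)} \ {in(p1,t2)} = {in(p2,t2), pkg_at(p5,hub), truck_at(t2,whs1)}
  ∪ pre   = {in(p2,t2), pkg_at(p5,hub), truck_at(t2,whs1)} ∪ {pkg_at(p1,whs1), truck_at(t2,whs1)}
          = {in(p2,t2), pkg_at(p1,whs1), pkg_at(p5,hub), truck_at(t2,whs1)}

== RESULT ==
["in(p2,t2)", "pkg_at(p1,whs1)", "pkg_at(p5,hub)", "truck_at(t2,whs1)"]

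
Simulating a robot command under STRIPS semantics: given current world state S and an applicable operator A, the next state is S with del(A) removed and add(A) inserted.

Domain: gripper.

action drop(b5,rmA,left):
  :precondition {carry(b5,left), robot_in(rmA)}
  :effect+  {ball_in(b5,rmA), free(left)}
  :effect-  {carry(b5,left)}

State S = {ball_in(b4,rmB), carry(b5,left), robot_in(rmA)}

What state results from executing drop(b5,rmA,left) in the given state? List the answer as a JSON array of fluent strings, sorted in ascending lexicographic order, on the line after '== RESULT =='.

Progress:
  pre ⊆ S: {carry(b5,left), robot_in(rmA)} ⊆ S  — applicable
  S \ del = {ball_in(b4,rmB), robot_in(rmA)}
  ∪ add   = {ball_in(b4,rmB), ball_in(b5,rmA), free(left), robot_in(rmA)}

== RESULT ==
["ball_in(b4,rmB)", "ball_in(b5,rmA)", "free(left)", "robot_in(rmA)"]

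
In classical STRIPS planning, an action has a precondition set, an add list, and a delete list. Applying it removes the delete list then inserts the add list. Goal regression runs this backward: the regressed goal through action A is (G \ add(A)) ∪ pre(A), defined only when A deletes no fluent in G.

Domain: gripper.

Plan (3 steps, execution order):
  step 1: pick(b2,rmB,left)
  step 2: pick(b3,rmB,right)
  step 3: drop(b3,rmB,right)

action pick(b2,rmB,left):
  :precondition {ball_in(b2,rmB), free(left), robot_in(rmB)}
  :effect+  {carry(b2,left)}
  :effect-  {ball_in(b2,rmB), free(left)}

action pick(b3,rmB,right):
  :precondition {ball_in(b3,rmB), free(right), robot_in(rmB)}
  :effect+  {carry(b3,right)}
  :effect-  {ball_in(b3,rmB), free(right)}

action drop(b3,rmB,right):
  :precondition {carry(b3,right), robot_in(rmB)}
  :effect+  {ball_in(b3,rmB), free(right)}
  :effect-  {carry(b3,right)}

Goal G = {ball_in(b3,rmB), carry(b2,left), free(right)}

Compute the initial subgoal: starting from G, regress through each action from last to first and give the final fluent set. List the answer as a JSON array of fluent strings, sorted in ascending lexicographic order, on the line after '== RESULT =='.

Work backward from the goal:
  through step 3 (drop(b3,rmB,right)): drop {ball_in(b3,rmB), free(right)}, keep {carry(b2,left)}, require {carry(b3,right), robot_in(rmB)}
    → {carry(b2,left), carry(b3,right), robot_in(rmB)}
  through step 2 (pick(b3,rmB,right)): drop {carry(b3,right)}, keep {carry(b2,left), robot_in(rmB)}, require {ball_in(b3,rmB), free(right), robot_in(rmB)}
    → {ball_in(b3,rmB), carry(b2,left), free(right), robot_in(rmB)}
  through step 1 (pick(b2,rmB,left)): drop {carry(b2,left)}, keep {ball_in(b3,rmB), free(right), robot_in(rmB)}, require {ball_in(b2,rmB), free(left), robot_in(rmB)}
    → {ball_in(b2,rmB), ball_in(b3,rmB), free(left), free(right), robot_in(rmB)}

== RESULT ==
["ball_in(b2,rmB)", "ball_in(b3,rmB)", "free(left)", "free(right)", "robot_in(rmB)"]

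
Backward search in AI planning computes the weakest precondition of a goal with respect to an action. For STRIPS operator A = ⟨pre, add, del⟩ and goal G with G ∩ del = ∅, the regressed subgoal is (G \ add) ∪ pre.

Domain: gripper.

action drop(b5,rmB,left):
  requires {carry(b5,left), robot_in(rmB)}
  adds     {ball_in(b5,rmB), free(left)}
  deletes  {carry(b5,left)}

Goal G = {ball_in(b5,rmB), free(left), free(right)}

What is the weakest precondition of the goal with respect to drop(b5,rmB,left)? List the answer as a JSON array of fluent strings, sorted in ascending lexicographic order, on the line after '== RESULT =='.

Regress:
  G ∩ del = {}  (empty — regression defined)
  G \ add = {ball_in(b5,rmB), free(left), free(right)} \ {ball_in(b5,rmB), free(left)} = {free(right)}
  ∪ pre   = {free(right)} ∪ {carry(b5,left), robot_in(rmB)}
          = {carry(b5,left), free(right), robot_in(rmB)}

== RESULT ==
["carry(b5,left)", "free(right)", "robot_in(rmB)"]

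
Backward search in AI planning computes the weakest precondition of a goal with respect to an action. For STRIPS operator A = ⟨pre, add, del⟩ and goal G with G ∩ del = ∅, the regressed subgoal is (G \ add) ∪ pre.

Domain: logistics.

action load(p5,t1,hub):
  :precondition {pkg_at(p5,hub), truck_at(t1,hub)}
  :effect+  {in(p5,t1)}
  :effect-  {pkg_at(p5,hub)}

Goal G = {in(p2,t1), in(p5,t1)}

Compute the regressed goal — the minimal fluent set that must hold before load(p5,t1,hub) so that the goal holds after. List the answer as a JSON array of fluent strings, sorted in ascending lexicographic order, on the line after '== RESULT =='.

Regress:
  G ∩ del = {}  (empty — regression defined)
  G \ add = {in(p2,t1), in(p5,t1)} \ {in(p5,t1)} = {in(p2,t1)}
  ∪ pre   = {in(p2,t1)} ∪ {pkg_at(p5,hub), truck_at(t1,hub)}
          = {in(p2,t1), pkg_at(p5,hub), truck_at(t1,hub)}

== RESULT ==
["in(p2,t1)", "pkg_at(p5,hub)", "truck_at(t1,hub)"]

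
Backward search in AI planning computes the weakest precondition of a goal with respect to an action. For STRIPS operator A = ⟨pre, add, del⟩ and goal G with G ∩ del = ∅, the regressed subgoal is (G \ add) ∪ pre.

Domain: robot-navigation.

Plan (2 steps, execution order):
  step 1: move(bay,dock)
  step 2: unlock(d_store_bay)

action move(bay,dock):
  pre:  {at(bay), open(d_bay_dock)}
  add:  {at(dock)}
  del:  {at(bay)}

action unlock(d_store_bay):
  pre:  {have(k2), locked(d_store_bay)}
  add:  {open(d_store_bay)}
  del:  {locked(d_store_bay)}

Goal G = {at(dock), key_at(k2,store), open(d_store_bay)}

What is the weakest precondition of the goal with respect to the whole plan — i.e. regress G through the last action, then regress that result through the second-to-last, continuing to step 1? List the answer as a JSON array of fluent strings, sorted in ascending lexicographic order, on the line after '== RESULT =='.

Regress step by step:
  through step 2 (unlock(d_store_bay)): drop {open(d_store_bay)}, keep {at(dock), key_at(k2,store)}, require {have(k2), locked(d_store_bay)}
    → {at(dock), have(k2), key_at(k2,store), locked(d_store_bay)}
  through step 1 (move(bay,dock)): drop {at(dock)}, keep {have(k2), key_at(k2,store), locked(d_store_bay)}, require {at(bay), open(d_bay_dock)}
    → {at(bay), have(k2), key_at(k2,store), locked(d_store_bay), open(d_bay_dock)}

== RESULT ==
["at(bay)", "have(k2)", "key_at(k2,store)", "locked(d_store_bay)", "open(d_bay_dock)"]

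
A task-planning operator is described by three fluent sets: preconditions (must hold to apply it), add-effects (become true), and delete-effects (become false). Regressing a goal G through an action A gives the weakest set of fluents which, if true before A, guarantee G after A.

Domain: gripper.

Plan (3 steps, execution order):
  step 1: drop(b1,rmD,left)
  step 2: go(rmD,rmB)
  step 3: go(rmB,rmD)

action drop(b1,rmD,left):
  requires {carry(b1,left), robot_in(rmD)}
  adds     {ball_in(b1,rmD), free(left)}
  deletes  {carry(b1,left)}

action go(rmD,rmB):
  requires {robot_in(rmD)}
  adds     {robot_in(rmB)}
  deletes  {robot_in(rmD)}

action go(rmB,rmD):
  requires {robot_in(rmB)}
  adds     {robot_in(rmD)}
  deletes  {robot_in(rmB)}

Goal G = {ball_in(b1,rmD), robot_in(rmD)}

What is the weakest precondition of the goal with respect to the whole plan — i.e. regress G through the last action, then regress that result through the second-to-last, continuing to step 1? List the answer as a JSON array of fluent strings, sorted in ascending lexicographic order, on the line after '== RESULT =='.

Work backward from the goal:
  through step 3 (go(rmB,rmD)): drop {robot_in(rmD)}, keep {ball_in(b1,rmD)}, require {robot_in(rmB)}
    → {ball_in(b1,rmD), robot_in(rmB)}
  through step 2 (go(rmD,rmB)): drop {robot_in(rmB)}, keep {ball_in(b1,rmD)}, require {robot_in(rmD)}
    → {ball_in(b1,rmD), robot_in(rmD)}
  through step 1 (drop(b1,rmD,left)): drop {ball_in(b1,rmD)}, keep {robot_in(rmD)}, require {carry(b1,left), robot_in(rmD)}
    → {carry(b1,left), robot_in(rmD)}

== RESULT ==
["carry(b1,left)", "robot_in(rmD)"]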